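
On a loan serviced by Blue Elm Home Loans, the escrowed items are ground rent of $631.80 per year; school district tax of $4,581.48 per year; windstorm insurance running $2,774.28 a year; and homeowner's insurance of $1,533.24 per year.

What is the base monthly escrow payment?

Ground rent = $631.80 per year
School district tax = $4,581.48 per year
Windstorm insurance = $2,774.28 per year
Homeowner's insurance = $1,533.24 per year
Total per year = $631.80 + $4,581.48 + $2,774.28 + $1,533.24 = $9,520.80
Base monthly escrow = $9,520.80 ÷ 12 = $793.40

$793.40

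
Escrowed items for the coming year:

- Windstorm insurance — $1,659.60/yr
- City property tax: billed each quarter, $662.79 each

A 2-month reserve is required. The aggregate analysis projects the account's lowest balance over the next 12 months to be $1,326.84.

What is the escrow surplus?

Windstorm insurance: $1,659.60/yr
City property tax: $662.79 × 4 = $2,651.16/yr
Annual escrow total = $1,659.60 + $2,651.16 = $4,310.76
Monthly escrow = $4,310.76 ÷ 12 = $359.23
Required cushion = 2 × $359.23 = $718.46
Surplus = $1,326.84 − $718.46 = $608.38

$608.38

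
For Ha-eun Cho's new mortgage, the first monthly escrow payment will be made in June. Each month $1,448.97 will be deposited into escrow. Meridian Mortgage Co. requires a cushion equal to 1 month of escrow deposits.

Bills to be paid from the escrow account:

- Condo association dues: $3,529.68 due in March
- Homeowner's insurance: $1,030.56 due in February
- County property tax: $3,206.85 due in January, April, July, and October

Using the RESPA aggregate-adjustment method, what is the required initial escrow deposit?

Cushion = 1 × $1,448.97 = $1,448.97
Trial balance (start $0, +$1,448.97 each month, − disbursements):
  Jun: +$1,448.97 → $1,448.97
  Jul: +$1,448.97 − $3,206.85 → -$308.91
  Aug: +$1,448.97 → $1,140.06
  Sep: +$1,448.97 → $2,589.03
  Oct: +$1,448.97 − $3,206.85 → $831.15
  Nov: +$1,448.97 → $2,280.12
  Dec: +$1,448.97 → $3,729.09
  Jan: +$1,448.97 − $3,206.85 → $1,971.21
  Feb: +$1,448.97 − $1,030.56 → $2,389.62
  Mar: +$1,448.97 − $3,529.68 → $308.91
  Apr: +$1,448.97 − $3,206.85 → -$1,448.97
  May: +$1,448.97 → $0.00
Lowest trial balance = -$1,448.97 (Apr)
Initial deposit = cushion − low point = $1,448.97 − (-$1,448.97) = $2,897.94

$2,897.94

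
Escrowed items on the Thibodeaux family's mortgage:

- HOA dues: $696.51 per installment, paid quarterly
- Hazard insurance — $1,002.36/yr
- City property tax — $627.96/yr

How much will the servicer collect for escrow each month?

HOA dues: $696.51 × 4 = $2,786.04 per year
Hazard insurance: $1,002.36 per year
City property tax: $627.96 per year
Total annual escrow = $2,786.04 + $1,002.36 + $627.96 = $4,416.36
Per month = $4,416.36 ÷ 12 = $368.03

$368.03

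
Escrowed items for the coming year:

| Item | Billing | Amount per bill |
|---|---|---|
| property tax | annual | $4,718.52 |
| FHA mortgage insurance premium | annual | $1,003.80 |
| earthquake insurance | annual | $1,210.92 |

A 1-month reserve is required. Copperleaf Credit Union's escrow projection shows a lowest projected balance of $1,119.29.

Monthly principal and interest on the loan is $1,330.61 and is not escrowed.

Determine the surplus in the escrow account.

Property tax = $4,718.52 annually
FHA mortgage insurance premium = $1,003.80 annually
Earthquake insurance = $1,210.92 annually
Combined annual = $4,718.52 + $1,003.80 + $1,210.92 = $6,933.24
Per month = $6,933.24 ÷ 12 = $577.77
Cushion = 1 × $577.77 = $577.77
Excess over cushion: $1,119.29 − $577.77 = $541.52

$541.52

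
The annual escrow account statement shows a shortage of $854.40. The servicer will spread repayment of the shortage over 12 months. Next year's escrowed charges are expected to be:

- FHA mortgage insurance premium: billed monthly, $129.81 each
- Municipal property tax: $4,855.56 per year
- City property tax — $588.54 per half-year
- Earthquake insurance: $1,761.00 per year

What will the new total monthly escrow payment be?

$850.48

FHA mortgage insurance premium: $129.81 × 12 = $1,557.72 per year
Municipal property tax: $4,855.56 per year
City property tax: $588.54 × 2 = $1,177.08 per year
Earthquake insurance: $1,761.00 per year
Total per year = $1,557.72 + $4,855.56 + $1,177.08 + $1,761.00 = $9,351.36
Monthly escrow = $9,351.36 ÷ 12 = $779.28
Shortage per month = $854.40 ÷ 12 = $71.20
New monthly escrow = $779.28 + $71.20 = $850.48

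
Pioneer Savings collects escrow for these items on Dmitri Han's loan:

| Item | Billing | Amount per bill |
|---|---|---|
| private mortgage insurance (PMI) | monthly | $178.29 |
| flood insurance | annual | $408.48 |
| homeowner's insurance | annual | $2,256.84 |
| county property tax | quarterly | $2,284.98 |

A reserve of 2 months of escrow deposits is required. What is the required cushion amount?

$2,324.12

Private mortgage insurance (PMI): $178.29 × 12 = $2,139.48/yr
Flood insurance: $408.48/yr
Homeowner's insurance: $2,256.84/yr
County property tax: $2,284.98 × 4 = $9,139.92/yr
Combined annual = $13,944.72
Per month = $13,944.72 / 12 = $1,162.06
Reserve = 2 × $1,162.06 = $2,324.12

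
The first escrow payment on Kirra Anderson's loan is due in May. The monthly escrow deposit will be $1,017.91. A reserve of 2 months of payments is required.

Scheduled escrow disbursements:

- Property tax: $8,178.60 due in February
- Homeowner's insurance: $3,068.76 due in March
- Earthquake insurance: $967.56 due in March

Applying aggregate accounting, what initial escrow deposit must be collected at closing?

$3,053.73

Cushion = 2 × $1,017.91 = $2,035.82
Trial balance (start $0, +$1,017.91 each month, − disbursements):
  May: +$1,017.91 → $1,017.91
  Jun: +$1,017.91 → $2,035.82
  Jul: +$1,017.91 → $3,053.73
  Aug: +$1,017.91 → $4,071.64
  Sep: +$1,017.91 → $5,089.55
  Oct: +$1,017.91 → $6,107.46
  Nov: +$1,017.91 → $7,125.37
  Dec: +$1,017.91 → $8,143.28
  Jan: +$1,017.91 → $9,161.19
  Feb: +$1,017.91 − $8,178.60 → $2,000.50
  Mar: +$1,017.91 − $4,036.32 → -$1,017.91
  Apr: +$1,017.91 → $0.00
Lowest trial balance = -$1,017.91 (Mar)
Initial deposit = cushion − low point = $2,035.82 − (-$1,017.91) = $3,053.73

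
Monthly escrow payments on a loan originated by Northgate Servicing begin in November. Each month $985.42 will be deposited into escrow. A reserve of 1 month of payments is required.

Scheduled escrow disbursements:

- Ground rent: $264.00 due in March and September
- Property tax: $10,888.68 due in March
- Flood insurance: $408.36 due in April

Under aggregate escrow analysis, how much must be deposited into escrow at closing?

$7,211.00

Cushion = 1 × $985.42 = $985.42
Trial balance (start $0, +$985.42 each month, − disbursements):
  Nov: +$985.42 → $985.42
  Dec: +$985.42 → $1,970.84
  Jan: +$985.42 → $2,956.26
  Feb: +$985.42 → $3,941.68
  Mar: +$985.42 − $11,152.68 → -$6,225.58
  Apr: +$985.42 − $408.36 → -$5,648.52
  May: +$985.42 → -$4,663.10
  Jun: +$985.42 → -$3,677.68
  Jul: +$985.42 → -$2,692.26
  Aug: +$985.42 → -$1,706.84
  Sep: +$985.42 − $264.00 → -$985.42
  Oct: +$985.42 → $0.00
Lowest trial balance = -$6,225.58 (Mar)
Initial deposit = cushion − low point = $985.42 − (-$6,225.58) = $7,211.00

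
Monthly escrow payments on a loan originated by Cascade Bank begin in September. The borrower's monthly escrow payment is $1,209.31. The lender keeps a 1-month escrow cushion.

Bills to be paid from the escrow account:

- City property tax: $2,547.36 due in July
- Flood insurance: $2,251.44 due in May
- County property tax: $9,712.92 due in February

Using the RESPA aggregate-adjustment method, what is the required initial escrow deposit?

Cushion = 1 × $1,209.31 = $1,209.31
Trial balance (start $0, +$1,209.31 each month, − disbursements):
  Sep: +$1,209.31 → $1,209.31
  Oct: +$1,209.31 → $2,418.62
  Nov: +$1,209.31 → $3,627.93
  Dec: +$1,209.31 → $4,837.24
  Jan: +$1,209.31 → $6,046.55
  Feb: +$1,209.31 − $9,712.92 → -$2,457.06
  Mar: +$1,209.31 → -$1,247.75
  Apr: +$1,209.31 → -$38.44
  May: +$1,209.31 − $2,251.44 → -$1,080.57
  Jun: +$1,209.31 → $128.74
  Jul: +$1,209.31 − $2,547.36 → -$1,209.31
  Aug: +$1,209.31 → $0.00
Lowest trial balance = -$2,457.06 (Feb)
Initial deposit = cushion − low point = $1,209.31 − (-$2,457.06) = $3,666.37

$3,666.37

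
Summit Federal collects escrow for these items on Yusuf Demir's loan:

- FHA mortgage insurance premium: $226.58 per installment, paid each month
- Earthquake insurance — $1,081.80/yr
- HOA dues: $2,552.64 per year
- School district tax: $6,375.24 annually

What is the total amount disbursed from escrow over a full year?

FHA mortgage insurance premium — $226.58 × 12 = $2,718.96 annually
Earthquake insurance — $1,081.80 annually
HOA dues — $2,552.64 annually
School district tax — $6,375.24 annually
Yearly total = $12,728.64

$12,728.64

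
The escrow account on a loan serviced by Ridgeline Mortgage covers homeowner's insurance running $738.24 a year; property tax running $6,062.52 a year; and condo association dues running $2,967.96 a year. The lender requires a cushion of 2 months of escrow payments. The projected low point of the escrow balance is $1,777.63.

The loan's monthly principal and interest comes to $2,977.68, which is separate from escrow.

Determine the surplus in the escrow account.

Homeowner's insurance: $738.24 per year
Property tax: $6,062.52 per year
Condo association dues: $2,967.96 per year
Yearly total = $738.24 + $6,062.52 + $2,967.96 = $9,768.72
Per month = $9,768.72 ÷ 12 = $814.06
Cushion = 2 × $814.06 = $1,628.12
Surplus = $1,777.63 − $1,628.12 = $149.51

$149.51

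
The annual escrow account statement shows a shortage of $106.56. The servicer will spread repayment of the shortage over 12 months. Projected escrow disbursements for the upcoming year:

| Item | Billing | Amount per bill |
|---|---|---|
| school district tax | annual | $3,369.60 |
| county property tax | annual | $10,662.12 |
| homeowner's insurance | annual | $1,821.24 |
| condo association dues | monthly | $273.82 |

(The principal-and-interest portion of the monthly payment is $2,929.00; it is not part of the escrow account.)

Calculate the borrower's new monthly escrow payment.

$1,603.78

School district tax: $3,369.60 annually
County property tax: $10,662.12 annually
Homeowner's insurance: $1,821.24 annually
Condo association dues: $273.82 × 12 = $3,285.84 annually
Yearly total = $3,369.60 + $10,662.12 + $1,821.24 + $3,285.84 = $19,138.80
Base monthly escrow = $19,138.80 / 12 = $1,594.90
Shortage per month = $106.56 / 12 = $8.88
New monthly escrow = $1,594.90 + $8.88 = $1,603.78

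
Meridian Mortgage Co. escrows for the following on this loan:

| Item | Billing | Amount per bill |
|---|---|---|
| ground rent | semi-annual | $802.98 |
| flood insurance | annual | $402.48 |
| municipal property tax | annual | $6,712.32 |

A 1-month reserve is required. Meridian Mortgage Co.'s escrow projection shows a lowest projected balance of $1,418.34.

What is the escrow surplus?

$691.61

Ground rent — $802.98 × 2 = $1,605.96 annually
Flood insurance — $402.48 annually
Municipal property tax — $6,712.32 annually
Combined annual = $8,720.76
Monthly = $8,720.76 / 12 = $726.73
Required cushion = 1 × $726.73 = $726.73
Excess over cushion: $1,418.34 − $726.73 = $691.61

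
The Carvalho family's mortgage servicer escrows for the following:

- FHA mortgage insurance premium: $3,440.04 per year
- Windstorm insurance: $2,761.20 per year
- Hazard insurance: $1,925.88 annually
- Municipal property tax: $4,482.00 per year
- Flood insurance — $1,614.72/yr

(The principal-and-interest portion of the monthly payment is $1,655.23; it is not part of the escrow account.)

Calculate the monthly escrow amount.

FHA mortgage insurance premium: $3,440.04/yr
Windstorm insurance: $2,761.20/yr
Hazard insurance: $1,925.88/yr
Municipal property tax: $4,482.00/yr
Flood insurance: $1,614.72/yr
Total annual escrow = $14,223.84
Base monthly escrow = $14,223.84 / 12 = $1,185.32

$1,185.32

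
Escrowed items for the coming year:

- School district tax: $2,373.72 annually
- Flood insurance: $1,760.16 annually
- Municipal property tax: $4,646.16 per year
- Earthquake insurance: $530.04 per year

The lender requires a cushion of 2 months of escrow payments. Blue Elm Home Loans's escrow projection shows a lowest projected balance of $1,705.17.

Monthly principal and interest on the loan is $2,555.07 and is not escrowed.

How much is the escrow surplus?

School district tax: $2,373.72 per year
Flood insurance: $1,760.16 per year
Municipal property tax: $4,646.16 per year
Earthquake insurance: $530.04 per year
Total annual escrow = $2,373.72 + $1,760.16 + $4,646.16 + $530.04 = $9,310.08
Per month = $9,310.08 / 12 = $775.84
Required cushion = 2 × $775.84 = $1,551.68
Surplus = $1,705.17 − $1,551.68 = $153.49

$153.49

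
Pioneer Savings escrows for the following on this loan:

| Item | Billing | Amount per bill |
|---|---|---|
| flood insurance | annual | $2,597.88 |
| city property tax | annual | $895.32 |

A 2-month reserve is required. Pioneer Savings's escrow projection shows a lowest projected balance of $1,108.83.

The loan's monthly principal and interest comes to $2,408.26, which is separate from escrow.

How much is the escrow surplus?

$526.63

Flood insurance — $2,597.88/yr
City property tax — $895.32/yr
Yearly total = $3,493.20
Monthly = $3,493.20 ÷ 12 = $291.10
Required reserve = 2 × $291.10 = $582.20
Excess over cushion: $1,108.83 − $582.20 = $526.63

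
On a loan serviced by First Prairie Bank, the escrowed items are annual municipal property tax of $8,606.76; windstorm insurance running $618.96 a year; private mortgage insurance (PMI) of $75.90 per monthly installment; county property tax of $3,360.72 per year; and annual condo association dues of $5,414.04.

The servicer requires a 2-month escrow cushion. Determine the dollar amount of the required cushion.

$3,151.88

Municipal property tax: $8,606.76
Windstorm insurance: $618.96
Private mortgage insurance (PMI): $75.90 × 12 = $910.80
County property tax: $3,360.72
Condo association dues: $5,414.04
Total annual escrow = $8,606.76 + $618.96 + $910.80 + $3,360.72 + $5,414.04 = $18,911.28
Monthly escrow = $18,911.28 ÷ 12 = $1,575.94
Required cushion = 2 × $1,575.94 = $3,151.88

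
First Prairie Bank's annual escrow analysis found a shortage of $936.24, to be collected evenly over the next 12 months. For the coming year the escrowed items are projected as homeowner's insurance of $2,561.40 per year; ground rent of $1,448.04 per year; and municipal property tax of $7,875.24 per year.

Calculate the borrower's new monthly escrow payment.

Homeowner's insurance: $2,561.40 annually
Ground rent: $1,448.04 annually
Municipal property tax: $7,875.24 annually
Total annual escrow = $11,884.68
Monthly = $11,884.68 ÷ 12 = $990.39
Monthly shortage recovery: $936.24 / 12 = $78.02
Adjusted monthly = $990.39 + $78.02 = $1,068.41

$1,068.41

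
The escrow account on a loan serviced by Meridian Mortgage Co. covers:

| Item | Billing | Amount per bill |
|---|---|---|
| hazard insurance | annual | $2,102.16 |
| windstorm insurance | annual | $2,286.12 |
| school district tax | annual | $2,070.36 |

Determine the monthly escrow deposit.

$538.22

Hazard insurance = $2,102.16 per year
Windstorm insurance = $2,286.12 per year
School district tax = $2,070.36 per year
Annual escrow total = $6,458.64
Monthly = $6,458.64 / 12 = $538.22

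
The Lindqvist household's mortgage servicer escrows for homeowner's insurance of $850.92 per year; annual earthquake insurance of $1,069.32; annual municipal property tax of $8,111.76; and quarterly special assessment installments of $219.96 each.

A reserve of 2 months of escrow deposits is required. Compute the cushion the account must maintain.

$1,818.64

Homeowner's insurance = $850.92
Earthquake insurance = $1,069.32
Municipal property tax = $8,111.76
Special assessment = $219.96 × 4 = $879.84
Annual escrow total = $850.92 + $1,069.32 + $8,111.76 + $879.84 = $10,911.84
Base monthly escrow = $10,911.84 ÷ 12 = $909.32
Reserve = 2 × $909.32 = $1,818.64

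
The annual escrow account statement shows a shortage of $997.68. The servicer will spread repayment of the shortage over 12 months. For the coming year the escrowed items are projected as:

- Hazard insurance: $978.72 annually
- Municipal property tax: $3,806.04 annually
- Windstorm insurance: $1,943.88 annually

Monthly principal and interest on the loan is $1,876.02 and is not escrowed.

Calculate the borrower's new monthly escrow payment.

Hazard insurance = $978.72 annually
Municipal property tax = $3,806.04 annually
Windstorm insurance = $1,943.88 annually
Combined annual = $978.72 + $3,806.04 + $1,943.88 = $6,728.64
Per month = $6,728.64 / 12 = $560.72
Shortage spread = $997.68 ÷ 12 = $83.14/mo
New monthly escrow = $560.72 + $83.14 = $643.86

$643.86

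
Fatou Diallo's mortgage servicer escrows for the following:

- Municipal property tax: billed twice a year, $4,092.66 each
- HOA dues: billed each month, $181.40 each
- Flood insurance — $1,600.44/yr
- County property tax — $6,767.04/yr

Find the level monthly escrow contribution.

$1,560.80

Municipal property tax: $4,092.66 × 2 = $8,185.32
HOA dues: $181.40 × 12 = $2,176.80
Flood insurance: $1,600.44
County property tax: $6,767.04
Annual escrow total = $8,185.32 + $2,176.80 + $1,600.44 + $6,767.04 = $18,729.60
Per month = $18,729.60 ÷ 12 = $1,560.80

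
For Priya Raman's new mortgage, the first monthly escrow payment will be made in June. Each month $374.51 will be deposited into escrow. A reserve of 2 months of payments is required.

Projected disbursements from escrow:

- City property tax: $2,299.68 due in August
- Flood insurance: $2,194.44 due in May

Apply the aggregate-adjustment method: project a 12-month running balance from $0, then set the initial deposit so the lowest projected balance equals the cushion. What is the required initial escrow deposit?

Cushion = 2 × $374.51 = $749.02
Trial balance (start $0, +$374.51 each month, − disbursements):
  Jun: +$374.51 → $374.51
  Jul: +$374.51 → $749.02
  Aug: +$374.51 − $2,299.68 → -$1,176.15
  Sep: +$374.51 → -$801.64
  Oct: +$374.51 → -$427.13
  Nov: +$374.51 → -$52.62
  Dec: +$374.51 → $321.89
  Jan: +$374.51 → $696.40
  Feb: +$374.51 → $1,070.91
  Mar: +$374.51 → $1,445.42
  Apr: +$374.51 → $1,819.93
  May: +$374.51 − $2,194.44 → $0.00
Lowest trial balance = -$1,176.15 (Aug)
Initial deposit = cushion − low point = $749.02 − (-$1,176.15) = $1,925.17

$1,925.17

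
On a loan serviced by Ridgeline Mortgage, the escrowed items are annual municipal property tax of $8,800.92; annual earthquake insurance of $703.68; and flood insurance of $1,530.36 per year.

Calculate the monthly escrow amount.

Municipal property tax: $8,800.92 annually
Earthquake insurance: $703.68 annually
Flood insurance: $1,530.36 annually
Annual escrow total = $8,800.92 + $703.68 + $1,530.36 = $11,034.96
Monthly escrow = $11,034.96 / 12 = $919.58

$919.58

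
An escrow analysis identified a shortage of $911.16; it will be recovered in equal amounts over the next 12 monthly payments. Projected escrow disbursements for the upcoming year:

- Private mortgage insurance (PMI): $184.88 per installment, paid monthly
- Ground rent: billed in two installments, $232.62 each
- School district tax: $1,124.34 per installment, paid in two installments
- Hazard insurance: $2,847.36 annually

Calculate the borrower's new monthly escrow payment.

Private mortgage insurance (PMI) = $184.88 × 12 = $2,218.56 per year
Ground rent = $232.62 × 2 = $465.24 per year
School district tax = $1,124.34 × 2 = $2,248.68 per year
Hazard insurance = $2,847.36 per year
Yearly total = $7,779.84
Per month = $7,779.84 / 12 = $648.32
Shortage per month = $911.16 ÷ 12 = $75.93
Adjusted monthly = $648.32 + $75.93 = $724.25

$724.25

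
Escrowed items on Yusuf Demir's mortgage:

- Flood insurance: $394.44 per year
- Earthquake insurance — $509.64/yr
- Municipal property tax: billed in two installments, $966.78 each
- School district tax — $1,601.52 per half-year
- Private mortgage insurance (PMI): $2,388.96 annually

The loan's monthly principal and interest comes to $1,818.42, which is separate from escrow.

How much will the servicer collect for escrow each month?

Flood insurance = $394.44
Earthquake insurance = $509.64
Municipal property tax = $966.78 × 2 = $1,933.56
School district tax = $1,601.52 × 2 = $3,203.04
Private mortgage insurance (PMI) = $2,388.96
Total annual escrow = $394.44 + $509.64 + $1,933.56 + $3,203.04 + $2,388.96 = $8,429.64
Per month = $8,429.64 / 12 = $702.47

$702.47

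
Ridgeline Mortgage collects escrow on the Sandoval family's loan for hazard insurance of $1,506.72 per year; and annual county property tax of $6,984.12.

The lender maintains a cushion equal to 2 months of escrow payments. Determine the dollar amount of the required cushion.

Hazard insurance = $1,506.72/yr
County property tax = $6,984.12/yr
Total per year = $8,490.84
Monthly escrow = $8,490.84 / 12 = $707.57
Required cushion = 2 × $707.57 = $1,415.14

$1,415.14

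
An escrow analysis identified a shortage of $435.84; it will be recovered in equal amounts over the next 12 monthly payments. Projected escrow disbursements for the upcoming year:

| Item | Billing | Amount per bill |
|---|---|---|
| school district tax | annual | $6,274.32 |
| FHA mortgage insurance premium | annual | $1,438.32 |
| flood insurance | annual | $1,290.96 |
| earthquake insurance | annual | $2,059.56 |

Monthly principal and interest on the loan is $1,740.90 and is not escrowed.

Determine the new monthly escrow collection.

School district tax: $6,274.32
FHA mortgage insurance premium: $1,438.32
Flood insurance: $1,290.96
Earthquake insurance: $2,059.56
Total per year = $6,274.32 + $1,438.32 + $1,290.96 + $2,059.56 = $11,063.16
Base monthly escrow = $11,063.16 / 12 = $921.93
Shortage spread = $435.84 ÷ 12 = $36.32/mo
Adjusted monthly = $921.93 + $36.32 = $958.25

$958.25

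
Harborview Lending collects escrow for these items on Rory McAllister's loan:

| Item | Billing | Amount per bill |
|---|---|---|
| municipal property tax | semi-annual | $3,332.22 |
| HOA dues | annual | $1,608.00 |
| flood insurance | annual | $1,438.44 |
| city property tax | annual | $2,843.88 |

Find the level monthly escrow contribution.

$1,046.23

Municipal property tax — $3,332.22 × 2 = $6,664.44 annually
HOA dues — $1,608.00 annually
Flood insurance — $1,438.44 annually
City property tax — $2,843.88 annually
Combined annual = $6,664.44 + $1,608.00 + $1,438.44 + $2,843.88 = $12,554.76
Base monthly escrow = $12,554.76 ÷ 12 = $1,046.23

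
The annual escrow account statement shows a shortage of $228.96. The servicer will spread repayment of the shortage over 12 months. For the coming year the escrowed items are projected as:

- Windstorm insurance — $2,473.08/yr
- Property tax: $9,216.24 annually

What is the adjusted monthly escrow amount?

$993.19

Windstorm insurance — $2,473.08 per year
Property tax — $9,216.24 per year
Combined annual = $2,473.08 + $9,216.24 = $11,689.32
Base monthly escrow = $11,689.32 / 12 = $974.11
Shortage spread = $228.96 ÷ 12 = $19.08/mo
Adjusted monthly = $974.11 + $19.08 = $993.19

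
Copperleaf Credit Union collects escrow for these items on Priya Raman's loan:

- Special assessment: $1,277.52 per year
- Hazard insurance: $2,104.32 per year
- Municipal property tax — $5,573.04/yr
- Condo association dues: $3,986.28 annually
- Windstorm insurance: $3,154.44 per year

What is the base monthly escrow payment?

$1,341.30

Special assessment = $1,277.52/yr
Hazard insurance = $2,104.32/yr
Municipal property tax = $5,573.04/yr
Condo association dues = $3,986.28/yr
Windstorm insurance = $3,154.44/yr
Yearly total = $16,095.60
Per month = $16,095.60 / 12 = $1,341.30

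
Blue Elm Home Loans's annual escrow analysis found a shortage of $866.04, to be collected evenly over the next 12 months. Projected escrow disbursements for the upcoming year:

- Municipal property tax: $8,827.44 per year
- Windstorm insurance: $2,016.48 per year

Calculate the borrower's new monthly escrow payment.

Municipal property tax — $8,827.44/yr
Windstorm insurance — $2,016.48/yr
Annual escrow total = $8,827.44 + $2,016.48 = $10,843.92
Monthly escrow = $10,843.92 ÷ 12 = $903.66
Shortage spread = $866.04 / 12 = $72.17/mo
Adjusted monthly = $903.66 + $72.17 = $975.83

$975.83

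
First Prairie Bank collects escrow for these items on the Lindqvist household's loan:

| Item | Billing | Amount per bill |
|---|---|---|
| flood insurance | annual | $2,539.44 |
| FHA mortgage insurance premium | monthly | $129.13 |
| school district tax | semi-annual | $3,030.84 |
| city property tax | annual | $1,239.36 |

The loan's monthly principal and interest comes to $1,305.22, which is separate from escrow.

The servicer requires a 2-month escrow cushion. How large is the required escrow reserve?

$1,898.34

Flood insurance = $2,539.44/yr
FHA mortgage insurance premium = $129.13 × 12 = $1,549.56/yr
School district tax = $3,030.84 × 2 = $6,061.68/yr
City property tax = $1,239.36/yr
Combined annual = $11,390.04
Monthly escrow = $11,390.04 ÷ 12 = $949.17
Required cushion = 2 × $949.17 = $1,898.34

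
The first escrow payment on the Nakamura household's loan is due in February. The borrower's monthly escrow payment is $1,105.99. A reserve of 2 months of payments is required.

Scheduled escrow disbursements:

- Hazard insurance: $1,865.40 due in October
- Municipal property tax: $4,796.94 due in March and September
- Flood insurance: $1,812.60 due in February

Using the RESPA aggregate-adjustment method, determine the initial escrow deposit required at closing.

$6,609.54

Cushion = 2 × $1,105.99 = $2,211.98
Trial balance (start $0, +$1,105.99 each month, − disbursements):
  Feb: +$1,105.99 − $1,812.60 → -$706.61
  Mar: +$1,105.99 − $4,796.94 → -$4,397.56
  Apr: +$1,105.99 → -$3,291.57
  May: +$1,105.99 → -$2,185.58
  Jun: +$1,105.99 → -$1,079.59
  Jul: +$1,105.99 → $26.40
  Aug: +$1,105.99 → $1,132.39
  Sep: +$1,105.99 − $4,796.94 → -$2,558.56
  Oct: +$1,105.99 − $1,865.40 → -$3,317.97
  Nov: +$1,105.99 → -$2,211.98
  Dec: +$1,105.99 → -$1,105.99
  Jan: +$1,105.99 → $0.00
Lowest trial balance = -$4,397.56 (Mar)
Initial deposit = cushion − low point = $2,211.98 − (-$4,397.56) = $6,609.54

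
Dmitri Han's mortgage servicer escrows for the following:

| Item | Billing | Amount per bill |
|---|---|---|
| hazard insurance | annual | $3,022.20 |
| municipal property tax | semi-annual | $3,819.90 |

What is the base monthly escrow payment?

Hazard insurance — $3,022.20/yr
Municipal property tax — $3,819.90 × 2 = $7,639.80/yr
Total per year = $3,022.20 + $7,639.80 = $10,662.00
Monthly escrow = $10,662.00 ÷ 12 = $888.50

$888.50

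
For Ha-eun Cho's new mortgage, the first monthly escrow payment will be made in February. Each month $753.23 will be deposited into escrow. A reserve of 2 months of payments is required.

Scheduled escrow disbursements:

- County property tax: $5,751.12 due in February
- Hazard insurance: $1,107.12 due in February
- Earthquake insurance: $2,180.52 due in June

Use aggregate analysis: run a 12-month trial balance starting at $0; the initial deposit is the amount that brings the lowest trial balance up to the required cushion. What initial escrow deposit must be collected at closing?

Cushion = 2 × $753.23 = $1,506.46
Trial balance (start $0, +$753.23 each month, − disbursements):
  Feb: +$753.23 − $6,858.24 → -$6,105.01
  Mar: +$753.23 → -$5,351.78
  Apr: +$753.23 → -$4,598.55
  May: +$753.23 → -$3,845.32
  Jun: +$753.23 − $2,180.52 → -$5,272.61
  Jul: +$753.23 → -$4,519.38
  Aug: +$753.23 → -$3,766.15
  Sep: +$753.23 → -$3,012.92
  Oct: +$753.23 → -$2,259.69
  Nov: +$753.23 → -$1,506.46
  Dec: +$753.23 → -$753.23
  Jan: +$753.23 → $0.00
Lowest trial balance = -$6,105.01 (Feb)
Initial deposit = cushion − low point = $1,506.46 − (-$6,105.01) = $7,611.47

$7,611.47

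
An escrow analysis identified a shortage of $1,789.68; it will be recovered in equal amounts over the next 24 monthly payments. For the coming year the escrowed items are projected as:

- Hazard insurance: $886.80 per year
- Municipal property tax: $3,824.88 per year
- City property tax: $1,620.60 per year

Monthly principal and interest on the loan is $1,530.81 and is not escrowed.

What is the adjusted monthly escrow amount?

Hazard insurance — $886.80 annually
Municipal property tax — $3,824.88 annually
City property tax — $1,620.60 annually
Total per year = $886.80 + $3,824.88 + $1,620.60 = $6,332.28
Monthly escrow = $6,332.28 / 12 = $527.69
Shortage spread = $1,789.68 / 24 = $74.57/mo
Adjusted monthly = $527.69 + $74.57 = $602.26

$602.26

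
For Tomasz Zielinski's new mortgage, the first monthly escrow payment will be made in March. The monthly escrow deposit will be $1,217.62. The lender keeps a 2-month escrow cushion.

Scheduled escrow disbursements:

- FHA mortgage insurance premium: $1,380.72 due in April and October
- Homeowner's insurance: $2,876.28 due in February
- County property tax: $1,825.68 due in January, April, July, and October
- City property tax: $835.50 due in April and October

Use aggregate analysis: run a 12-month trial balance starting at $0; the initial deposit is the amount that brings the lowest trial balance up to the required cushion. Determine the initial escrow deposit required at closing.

$4,041.90

Cushion = 2 × $1,217.62 = $2,435.24
Trial balance (start $0, +$1,217.62 each month, − disbursements):
  Mar: +$1,217.62 → $1,217.62
  Apr: +$1,217.62 − $4,041.90 → -$1,606.66
  May: +$1,217.62 → -$389.04
  Jun: +$1,217.62 → $828.58
  Jul: +$1,217.62 − $1,825.68 → $220.52
  Aug: +$1,217.62 → $1,438.14
  Sep: +$1,217.62 → $2,655.76
  Oct: +$1,217.62 − $4,041.90 → -$168.52
  Nov: +$1,217.62 → $1,049.10
  Dec: +$1,217.62 → $2,266.72
  Jan: +$1,217.62 − $1,825.68 → $1,658.66
  Feb: +$1,217.62 − $2,876.28 → $0.00
Lowest trial balance = -$1,606.66 (Apr)
Initial deposit = cushion − low point = $2,435.24 − (-$1,606.66) = $4,041.90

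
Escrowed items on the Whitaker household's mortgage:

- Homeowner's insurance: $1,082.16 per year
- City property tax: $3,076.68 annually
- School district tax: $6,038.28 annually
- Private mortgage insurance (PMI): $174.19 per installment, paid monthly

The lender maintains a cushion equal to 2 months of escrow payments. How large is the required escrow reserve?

Homeowner's insurance — $1,082.16 per year
City property tax — $3,076.68 per year
School district tax — $6,038.28 per year
Private mortgage insurance (PMI) — $174.19 × 12 = $2,090.28 per year
Yearly total = $1,082.16 + $3,076.68 + $6,038.28 + $2,090.28 = $12,287.40
Base monthly escrow = $12,287.40 / 12 = $1,023.95
Required cushion = 2 × $1,023.95 = $2,047.90

$2,047.90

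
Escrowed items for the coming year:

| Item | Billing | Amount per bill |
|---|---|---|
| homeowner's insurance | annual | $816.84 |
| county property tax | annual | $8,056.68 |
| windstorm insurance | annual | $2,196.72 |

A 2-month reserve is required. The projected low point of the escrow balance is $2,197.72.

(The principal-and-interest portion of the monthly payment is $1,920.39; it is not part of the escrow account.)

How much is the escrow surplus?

Homeowner's insurance: $816.84 per year
County property tax: $8,056.68 per year
Windstorm insurance: $2,196.72 per year
Annual escrow total = $11,070.24
Base monthly escrow = $11,070.24 / 12 = $922.52
Required reserve = 2 × $922.52 = $1,845.04
Surplus = $2,197.72 − $1,845.04 = $352.68

$352.68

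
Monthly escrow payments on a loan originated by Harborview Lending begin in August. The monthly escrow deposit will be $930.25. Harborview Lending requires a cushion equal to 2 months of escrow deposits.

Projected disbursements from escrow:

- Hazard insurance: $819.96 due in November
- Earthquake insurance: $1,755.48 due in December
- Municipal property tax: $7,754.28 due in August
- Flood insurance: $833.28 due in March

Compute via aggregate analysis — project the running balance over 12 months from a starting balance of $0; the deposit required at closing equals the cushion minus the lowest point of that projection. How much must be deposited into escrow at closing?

Cushion = 2 × $930.25 = $1,860.50
Trial balance (start $0, +$930.25 each month, − disbursements):
  Aug: +$930.25 − $7,754.28 → -$6,824.03
  Sep: +$930.25 → -$5,893.78
  Oct: +$930.25 → -$4,963.53
  Nov: +$930.25 − $819.96 → -$4,853.24
  Dec: +$930.25 − $1,755.48 → -$5,678.47
  Jan: +$930.25 → -$4,748.22
  Feb: +$930.25 → -$3,817.97
  Mar: +$930.25 − $833.28 → -$3,721.00
  Apr: +$930.25 → -$2,790.75
  May: +$930.25 → -$1,860.50
  Jun: +$930.25 → -$930.25
  Jul: +$930.25 → $0.00
Lowest trial balance = -$6,824.03 (Aug)
Initial deposit = cushion − low point = $1,860.50 − (-$6,824.03) = $8,684.53

$8,684.53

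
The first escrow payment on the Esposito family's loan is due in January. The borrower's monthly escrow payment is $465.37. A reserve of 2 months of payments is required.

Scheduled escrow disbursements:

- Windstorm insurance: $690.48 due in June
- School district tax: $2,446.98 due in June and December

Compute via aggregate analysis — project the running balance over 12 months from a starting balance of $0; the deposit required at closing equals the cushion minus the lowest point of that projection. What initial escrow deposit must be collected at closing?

Cushion = 2 × $465.37 = $930.74
Trial balance (start $0, +$465.37 each month, − disbursements):
  Jan: +$465.37 → $465.37
  Feb: +$465.37 → $930.74
  Mar: +$465.37 → $1,396.11
  Apr: +$465.37 → $1,861.48
  May: +$465.37 → $2,326.85
  Jun: +$465.37 − $3,137.46 → -$345.24
  Jul: +$465.37 → $120.13
  Aug: +$465.37 → $585.50
  Sep: +$465.37 → $1,050.87
  Oct: +$465.37 → $1,516.24
  Nov: +$465.37 → $1,981.61
  Dec: +$465.37 − $2,446.98 → $0.00
Lowest trial balance = -$345.24 (Jun)
Initial deposit = cushion − low point = $930.74 − (-$345.24) = $1,275.98

$1,275.98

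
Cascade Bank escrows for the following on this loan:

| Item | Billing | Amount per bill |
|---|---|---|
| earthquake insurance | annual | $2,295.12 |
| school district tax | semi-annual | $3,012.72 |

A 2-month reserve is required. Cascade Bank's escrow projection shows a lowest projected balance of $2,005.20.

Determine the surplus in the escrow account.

$618.44

Earthquake insurance = $2,295.12 annually
School district tax = $3,012.72 × 2 = $6,025.44 annually
Total per year = $2,295.12 + $6,025.44 = $8,320.56
Per month = $8,320.56 / 12 = $693.38
Required reserve = 2 × $693.38 = $1,386.76
Surplus = $2,005.20 − $1,386.76 = $618.44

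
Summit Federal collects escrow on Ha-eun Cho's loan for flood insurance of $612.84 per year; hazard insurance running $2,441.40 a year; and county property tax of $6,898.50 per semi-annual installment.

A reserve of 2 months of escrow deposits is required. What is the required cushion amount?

Flood insurance — $612.84
Hazard insurance — $2,441.40
County property tax — $6,898.50 × 2 = $13,797.00
Yearly total = $16,851.24
Monthly escrow = $16,851.24 / 12 = $1,404.27
Required cushion = 2 × $1,404.27 = $2,808.54

$2,808.54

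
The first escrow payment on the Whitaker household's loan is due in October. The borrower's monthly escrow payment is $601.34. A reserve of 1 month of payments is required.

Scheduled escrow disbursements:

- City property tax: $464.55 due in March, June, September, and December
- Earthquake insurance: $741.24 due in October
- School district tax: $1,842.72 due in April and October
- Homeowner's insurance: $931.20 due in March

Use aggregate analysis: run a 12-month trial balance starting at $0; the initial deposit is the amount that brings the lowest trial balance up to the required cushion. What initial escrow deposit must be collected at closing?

Cushion = 1 × $601.34 = $601.34
Trial balance (start $0, +$601.34 each month, − disbursements):
  Oct: +$601.34 − $2,583.96 → -$1,982.62
  Nov: +$601.34 → -$1,381.28
  Dec: +$601.34 − $464.55 → -$1,244.49
  Jan: +$601.34 → -$643.15
  Feb: +$601.34 → -$41.81
  Mar: +$601.34 − $1,395.75 → -$836.22
  Apr: +$601.34 − $1,842.72 → -$2,077.60
  May: +$601.34 → -$1,476.26
  Jun: +$601.34 − $464.55 → -$1,339.47
  Jul: +$601.34 → -$738.13
  Aug: +$601.34 → -$136.79
  Sep: +$601.34 − $464.55 → $0.00
Lowest trial balance = -$2,077.60 (Apr)
Initial deposit = cushion − low point = $601.34 − (-$2,077.60) = $2,678.94

$2,678.94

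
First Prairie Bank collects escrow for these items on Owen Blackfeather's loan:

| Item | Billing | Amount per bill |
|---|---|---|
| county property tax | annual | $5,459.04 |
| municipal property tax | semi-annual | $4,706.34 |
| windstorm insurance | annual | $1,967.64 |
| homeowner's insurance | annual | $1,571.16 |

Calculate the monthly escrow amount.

$1,534.21

County property tax = $5,459.04 per year
Municipal property tax = $4,706.34 × 2 = $9,412.68 per year
Windstorm insurance = $1,967.64 per year
Homeowner's insurance = $1,571.16 per year
Annual escrow total = $5,459.04 + $9,412.68 + $1,967.64 + $1,571.16 = $18,410.52
Per month = $18,410.52 / 12 = $1,534.21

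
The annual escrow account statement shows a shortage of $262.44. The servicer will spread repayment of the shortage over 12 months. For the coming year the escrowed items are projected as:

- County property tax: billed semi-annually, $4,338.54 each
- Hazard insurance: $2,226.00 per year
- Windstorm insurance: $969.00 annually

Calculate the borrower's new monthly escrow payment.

County property tax: $4,338.54 × 2 = $8,677.08 annually
Hazard insurance: $2,226.00 annually
Windstorm insurance: $969.00 annually
Total per year = $8,677.08 + $2,226.00 + $969.00 = $11,872.08
Base monthly escrow = $11,872.08 / 12 = $989.34
Shortage spread = $262.44 / 12 = $21.87/mo
New monthly escrow = $989.34 + $21.87 = $1,011.21

$1,011.21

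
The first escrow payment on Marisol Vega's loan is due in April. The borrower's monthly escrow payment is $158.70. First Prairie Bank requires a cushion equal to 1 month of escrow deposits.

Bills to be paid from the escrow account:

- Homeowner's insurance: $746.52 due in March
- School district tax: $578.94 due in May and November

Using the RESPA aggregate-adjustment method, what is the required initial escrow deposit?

Cushion = 1 × $158.70 = $158.70
Trial balance (start $0, +$158.70 each month, − disbursements):
  Apr: +$158.70 → $158.70
  May: +$158.70 − $578.94 → -$261.54
  Jun: +$158.70 → -$102.84
  Jul: +$158.70 → $55.86
  Aug: +$158.70 → $214.56
  Sep: +$158.70 → $373.26
  Oct: +$158.70 → $531.96
  Nov: +$158.70 − $578.94 → $111.72
  Dec: +$158.70 → $270.42
  Jan: +$158.70 → $429.12
  Feb: +$158.70 → $587.82
  Mar: +$158.70 − $746.52 → $0.00
Lowest trial balance = -$261.54 (May)
Initial deposit = cushion − low point = $158.70 − (-$261.54) = $420.24

$420.24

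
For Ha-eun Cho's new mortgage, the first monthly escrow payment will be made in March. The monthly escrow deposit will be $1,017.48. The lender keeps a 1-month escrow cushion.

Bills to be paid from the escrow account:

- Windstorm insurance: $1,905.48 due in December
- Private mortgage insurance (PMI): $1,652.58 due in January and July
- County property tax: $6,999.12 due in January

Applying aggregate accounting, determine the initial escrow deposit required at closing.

$2,034.96

Cushion = 1 × $1,017.48 = $1,017.48
Trial balance (start $0, +$1,017.48 each month, − disbursements):
  Mar: +$1,017.48 → $1,017.48
  Apr: +$1,017.48 → $2,034.96
  May: +$1,017.48 → $3,052.44
  Jun: +$1,017.48 → $4,069.92
  Jul: +$1,017.48 − $1,652.58 → $3,434.82
  Aug: +$1,017.48 → $4,452.30
  Sep: +$1,017.48 → $5,469.78
  Oct: +$1,017.48 → $6,487.26
  Nov: +$1,017.48 → $7,504.74
  Dec: +$1,017.48 − $1,905.48 → $6,616.74
  Jan: +$1,017.48 − $8,651.70 → -$1,017.48
  Feb: +$1,017.48 → $0.00
Lowest trial balance = -$1,017.48 (Jan)
Initial deposit = cushion − low point = $1,017.48 − (-$1,017.48) = $2,034.96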